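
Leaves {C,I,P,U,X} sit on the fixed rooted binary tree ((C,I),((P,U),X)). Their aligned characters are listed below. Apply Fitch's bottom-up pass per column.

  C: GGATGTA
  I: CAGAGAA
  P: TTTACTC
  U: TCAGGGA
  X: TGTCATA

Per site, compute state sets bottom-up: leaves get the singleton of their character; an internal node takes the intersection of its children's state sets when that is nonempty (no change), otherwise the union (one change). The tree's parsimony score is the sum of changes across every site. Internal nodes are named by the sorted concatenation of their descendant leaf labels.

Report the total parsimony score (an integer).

[col 0] CI: children C:{G}, I:{C} ∪→ {C,G}; cost 1
[col 0] PU: children P:{T}, U:{T} ∩→ {T}; cost 0
[col 0] PUX: children PU:{T}, X:{T} ∩→ {T}; cost 0
[col 0] CIPUX: children CI:{C,G}, PUX:{T} ∪→ {C,G,T}; cost 1
[col 1] CI: children C:{G}, I:{A} ∪→ {A,G}; cost 1
[col 1] PU: children P:{T}, U:{C} ∪→ {C,T}; cost 1
[col 1] PUX: children PU:{C,T}, X:{G} ∪→ {C,G,T}; cost 1
[col 1] CIPUX: children CI:{A,G}, PUX:{C,G,T} ∩→ {G}; cost 0
[col 2] CI: children C:{A}, I:{G} ∪→ {A,G}; cost 1
[col 2] PU: children P:{T}, U:{A} ∪→ {A,T}; cost 1
[col 2] PUX: children PU:{A,T}, X:{T} ∩→ {T}; cost 0
[col 2] CIPUX: children CI:{A,G}, PUX:{T} ∪→ {A,G,T}; cost 1
[col 3] CI: children C:{T}, I:{A} ∪→ {A,T}; cost 1
[col 3] PU: children P:{A}, U:{G} ∪→ {A,G}; cost 1
[col 3] PUX: children PU:{A,G}, X:{C} ∪→ {A,C,G}; cost 1
[col 3] CIPUX: children CI:{A,T}, PUX:{A,C,G} ∩→ {A}; cost 0
[col 4] CI: children C:{G}, I:{G} ∩→ {G}; cost 0
[col 4] PU: children P:{C}, U:{G} ∪→ {C,G}; cost 1
[col 4] PUX: children PU:{C,G}, X:{A} ∪→ {A,C,G}; cost 1
[col 4] CIPUX: children CI:{G}, PUX:{A,C,G} ∩→ {G}; cost 0
[col 5] CI: children C:{T}, I:{A} ∪→ {A,T}; cost 1
[col 5] PU: children P:{T}, U:{G} ∪→ {G,T}; cost 1
[col 5] PUX: children PU:{G,T}, X:{T} ∩→ {T}; cost 0
[col 5] CIPUX: children CI:{A,T}, PUX:{T} ∩→ {T}; cost 0
[col 6] CI: children C:{A}, I:{A} ∩→ {A}; cost 0
[col 6] PU: children P:{C}, U:{A} ∪→ {A,C}; cost 1
[col 6] PUX: children PU:{A,C}, X:{A} ∩→ {A}; cost 0
[col 6] CIPUX: children CI:{A}, PUX:{A} ∩→ {A}; cost 0
per-site changes: [2, 3, 3, 3, 2, 2, 1]; total = 16

16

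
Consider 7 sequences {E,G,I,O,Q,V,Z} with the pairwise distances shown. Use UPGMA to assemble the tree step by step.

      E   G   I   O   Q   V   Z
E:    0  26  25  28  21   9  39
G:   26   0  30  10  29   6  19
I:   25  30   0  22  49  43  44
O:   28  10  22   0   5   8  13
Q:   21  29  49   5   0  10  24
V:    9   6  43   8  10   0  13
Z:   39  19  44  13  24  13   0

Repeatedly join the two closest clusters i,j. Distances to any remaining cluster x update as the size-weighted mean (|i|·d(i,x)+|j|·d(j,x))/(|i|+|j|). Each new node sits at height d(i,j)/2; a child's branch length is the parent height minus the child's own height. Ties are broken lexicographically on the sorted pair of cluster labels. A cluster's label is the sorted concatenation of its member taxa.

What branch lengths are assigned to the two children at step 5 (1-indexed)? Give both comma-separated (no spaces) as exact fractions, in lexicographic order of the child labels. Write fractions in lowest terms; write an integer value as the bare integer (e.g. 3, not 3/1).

123/10,147/40

step 1: merge (O,Q) at d=5; branch lengths O→5/2, Q→5/2; new cluster OQ
  updated: d(E,OQ)=49/2, d(G,OQ)=39/2, d(I,OQ)=71/2, d(OQ,V)=9, d(OQ,Z)=37/2
step 2: merge (G,V) at d=6; branch lengths G→3, V→3; new cluster GV
  updated: d(E,GV)=35/2, d(GV,I)=73/2, d(GV,OQ)=57/4, d(GV,Z)=16
step 3: merge (GV,OQ) at d=57/4; branch lengths GV→33/8, OQ→37/8; new cluster GOQV
  updated: d(E,GOQV)=21, d(GOQV,I)=36, d(GOQV,Z)=69/4
step 4: merge (GOQV,Z) at d=69/4; branch lengths GOQV→3/2, Z→69/8; new cluster GOQVZ
  updated: d(E,GOQVZ)=123/5, d(GOQVZ,I)=188/5
step 5: merge (E,GOQVZ) at d=123/5; branch lengths E→123/10, GOQVZ→147/40; new cluster EGOQVZ
  updated: d(EGOQVZ,I)=71/2
step 6: merge (EGOQVZ,I) at d=71/2; branch lengths EGOQVZ→109/20, I→71/4; new cluster EGIOQVZ
final tree: ((E:123/10,(((G:3,V:3):33/8,(O:5/2,Q:5/2):37/8):3/2,Z:69/8):147/40):109/20,I:71/4)
total length: 1381/20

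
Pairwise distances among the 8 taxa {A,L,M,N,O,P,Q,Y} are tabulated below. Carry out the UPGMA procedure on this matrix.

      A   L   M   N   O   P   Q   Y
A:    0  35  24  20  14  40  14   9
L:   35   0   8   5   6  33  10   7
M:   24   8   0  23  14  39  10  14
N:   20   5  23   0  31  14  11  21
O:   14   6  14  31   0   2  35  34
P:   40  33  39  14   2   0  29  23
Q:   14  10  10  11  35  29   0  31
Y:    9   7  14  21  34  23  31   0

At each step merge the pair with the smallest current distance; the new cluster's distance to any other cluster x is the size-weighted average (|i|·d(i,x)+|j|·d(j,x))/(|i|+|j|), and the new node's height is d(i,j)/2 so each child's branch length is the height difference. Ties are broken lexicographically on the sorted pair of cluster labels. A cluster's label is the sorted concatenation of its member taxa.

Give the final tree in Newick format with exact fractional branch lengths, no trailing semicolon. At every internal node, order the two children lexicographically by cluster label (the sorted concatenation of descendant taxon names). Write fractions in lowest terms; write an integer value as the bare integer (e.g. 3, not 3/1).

(((A:9/2,Y:9/2):47/8,((L:5/2,N:5/2):4,(M:5,Q:5):3/2):31/8):21/8,(O:1,P:1):12)

step 1: merge (O,P) at d=2; branch lengths O→1, P→1; new cluster OP
  updated: d(A,OP)=27, d(L,OP)=39/2, d(M,OP)=53/2, d(N,OP)=45/2, d(OP,Q)=32, d(OP,Y)=57/2
step 2: merge (L,N) at d=5; branch lengths L→5/2, N→5/2; new cluster LN
  updated: d(A,LN)=55/2, d(LN,M)=31/2, d(LN,OP)=21, d(LN,Q)=21/2, d(LN,Y)=14
step 3: merge (A,Y) at d=9; branch lengths A→9/2, Y→9/2; new cluster AY
  updated: d(AY,LN)=83/4, d(AY,M)=19, d(AY,OP)=111/4, d(AY,Q)=45/2
step 4: merge (M,Q) at d=10; branch lengths M→5, Q→5; new cluster MQ
  updated: d(AY,MQ)=83/4, d(LN,MQ)=13, d(MQ,OP)=117/4
step 5: merge (LN,MQ) at d=13; branch lengths LN→4, MQ→3/2; new cluster LMNQ
  updated: d(AY,LMNQ)=83/4, d(LMNQ,OP)=201/8
step 6: merge (AY,LMNQ) at d=83/4; branch lengths AY→47/8, LMNQ→31/8; new cluster ALMNQY
  updated: d(ALMNQY,OP)=26
step 7: merge (ALMNQY,OP) at d=26; branch lengths ALMNQY→21/8, OP→12; new cluster ALMNOPQY
final tree: (((A:9/2,Y:9/2):47/8,((L:5/2,N:5/2):4,(M:5,Q:5):3/2):31/8):21/8,(O:1,P:1):12)
total length: 447/8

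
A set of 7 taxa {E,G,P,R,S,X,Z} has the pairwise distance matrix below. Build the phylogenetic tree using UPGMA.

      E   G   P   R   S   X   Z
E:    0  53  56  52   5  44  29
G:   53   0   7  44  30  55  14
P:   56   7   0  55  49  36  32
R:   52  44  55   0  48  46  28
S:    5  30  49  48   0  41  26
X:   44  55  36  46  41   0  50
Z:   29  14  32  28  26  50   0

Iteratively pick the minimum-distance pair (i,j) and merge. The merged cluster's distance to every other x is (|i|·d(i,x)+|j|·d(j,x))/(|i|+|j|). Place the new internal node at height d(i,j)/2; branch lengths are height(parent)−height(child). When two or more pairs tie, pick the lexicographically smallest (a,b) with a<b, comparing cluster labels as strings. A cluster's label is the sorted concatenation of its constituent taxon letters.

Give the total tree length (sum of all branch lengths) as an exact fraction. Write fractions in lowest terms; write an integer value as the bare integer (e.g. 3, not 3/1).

2117/20

iteration 1: select E,S (d=5); attach at lengths (5/2, 5/2); label the merged cluster ES
  updated: d(ES,G)=83/2, d(ES,P)=105/2, d(ES,R)=50, d(ES,X)=85/2, d(ES,Z)=55/2
iteration 2: select G,P (d=7); attach at lengths (7/2, 7/2); label the merged cluster GP
  updated: d(ES,GP)=47, d(GP,R)=99/2, d(GP,X)=91/2, d(GP,Z)=23
iteration 3: select GP,Z (d=23); attach at lengths (8, 23/2); label the merged cluster GPZ
  updated: d(ES,GPZ)=81/2, d(GPZ,R)=127/3, d(GPZ,X)=47
iteration 4: select ES,GPZ (d=81/2); attach at lengths (71/4, 35/4); label the merged cluster EGPSZ
  updated: d(EGPSZ,R)=227/5, d(EGPSZ,X)=226/5
iteration 5: select EGPSZ,X (d=226/5); attach at lengths (47/20, 113/5); label the merged cluster EGPSXZ
  updated: d(EGPSXZ,R)=91/2
iteration 6: select EGPSXZ,R (d=91/2); attach at lengths (3/20, 91/4); label the merged cluster EGPRSXZ
final tree: ((((E:5/2,S:5/2):71/4,((G:7/2,P:7/2):8,Z:23/2):35/4):47/20,X:113/5):3/20,R:91/4)
total length: 2117/20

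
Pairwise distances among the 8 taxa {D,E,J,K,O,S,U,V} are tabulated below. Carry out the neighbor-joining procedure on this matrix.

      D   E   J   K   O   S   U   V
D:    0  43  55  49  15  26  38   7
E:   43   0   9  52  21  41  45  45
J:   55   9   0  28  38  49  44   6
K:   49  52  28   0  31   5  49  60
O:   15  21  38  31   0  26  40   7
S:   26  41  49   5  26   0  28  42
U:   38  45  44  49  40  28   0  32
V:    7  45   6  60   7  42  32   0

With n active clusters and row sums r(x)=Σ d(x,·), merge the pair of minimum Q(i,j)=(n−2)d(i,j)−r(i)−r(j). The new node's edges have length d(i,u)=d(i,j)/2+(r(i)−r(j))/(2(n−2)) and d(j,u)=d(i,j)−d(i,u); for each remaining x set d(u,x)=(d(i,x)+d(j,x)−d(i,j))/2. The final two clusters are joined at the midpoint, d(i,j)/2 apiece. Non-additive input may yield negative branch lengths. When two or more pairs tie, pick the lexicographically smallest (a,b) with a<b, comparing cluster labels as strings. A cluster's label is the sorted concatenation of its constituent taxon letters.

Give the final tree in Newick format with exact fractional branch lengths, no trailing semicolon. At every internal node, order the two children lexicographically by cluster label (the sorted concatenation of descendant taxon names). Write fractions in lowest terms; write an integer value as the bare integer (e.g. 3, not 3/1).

(((((D:13/2,V:1/2):61/12,O:29/12):253/32,(E:32/5,J:13/5):495/32):137/32,(K:29/4,S:-9/4):511/32):641/64,U:641/64)

1. join K+S (d=5, Q=-461) ⇒ KS; edges |K|=29/4, |S|=-9/4
  updated: d(D,KS)=35, d(E,KS)=44, d(J,KS)=36, d(KS,O)=26, d(KS,U)=36, d(KS,V)=97/2
2. join E+J (d=9, Q=-350) ⇒ EJ; edges |E|=32/5, |J|=13/5
  updated: d(D,EJ)=89/2, d(EJ,KS)=71/2, d(EJ,O)=25, d(EJ,U)=40, d(EJ,V)=21
3. join D+V (d=7, Q=-227) ⇒ DV; edges |D|=13/2, |V|=1/2
  updated: d(DV,EJ)=117/4, d(DV,KS)=153/4, d(DV,O)=15/2, d(DV,U)=63/2
4. join DV+O (d=15/2, Q=-365/2) ⇒ DOV; edges |DV|=61/12, |O|=29/12
  updated: d(DOV,EJ)=187/8, d(DOV,KS)=227/8, d(DOV,U)=32
5. join DOV+EJ (d=187/8, Q=-1087/8) ⇒ DEJOV; edges |DOV|=253/32, |EJ|=495/32
  updated: d(DEJOV,KS)=81/4, d(DEJOV,U)=389/16
6. join DEJOV+KS (d=81/4, Q=-1289/16) ⇒ DEJKOSV; edges |DEJOV|=137/32, |KS|=511/32
  updated: d(DEJKOSV,U)=641/32
7. join DEJKOSV+U (d=641/32) ⇒ DEJKOSUV; edges |DEJKOSV|=641/64, |U|=641/64
final tree: (((((D:13/2,V:1/2):61/12,O:29/12):253/32,(E:32/5,J:13/5):495/32):137/32,(K:29/4,S:-9/4):511/32):641/64,U:641/64)
total length: 2949/32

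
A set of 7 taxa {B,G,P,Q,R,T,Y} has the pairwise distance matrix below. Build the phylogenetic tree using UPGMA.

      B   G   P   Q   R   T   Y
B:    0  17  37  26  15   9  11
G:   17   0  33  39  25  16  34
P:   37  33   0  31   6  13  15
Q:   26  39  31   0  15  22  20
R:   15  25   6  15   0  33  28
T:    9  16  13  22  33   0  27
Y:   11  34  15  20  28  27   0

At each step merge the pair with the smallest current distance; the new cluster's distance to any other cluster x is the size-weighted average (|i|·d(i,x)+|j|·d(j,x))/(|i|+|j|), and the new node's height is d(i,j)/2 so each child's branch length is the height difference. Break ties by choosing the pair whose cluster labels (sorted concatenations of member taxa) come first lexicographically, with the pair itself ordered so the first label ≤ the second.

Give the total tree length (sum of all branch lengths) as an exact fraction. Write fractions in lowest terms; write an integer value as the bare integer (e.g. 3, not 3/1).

505/8

1. join P+R (d=6) ⇒ PR; edges |P|=3, |R|=3
  updated: d(B,PR)=26, d(G,PR)=29, d(PR,Q)=23, d(PR,T)=23, d(PR,Y)=43/2
2. join B+T (d=9) ⇒ BT; edges |B|=9/2, |T|=9/2
  updated: d(BT,G)=33/2, d(BT,PR)=49/2, d(BT,Q)=24, d(BT,Y)=19
3. join BT+G (d=33/2) ⇒ BGT; edges |BT|=15/4, |G|=33/4
  updated: d(BGT,PR)=26, d(BGT,Q)=29, d(BGT,Y)=24
4. join Q+Y (d=20) ⇒ QY; edges |Q|=10, |Y|=10
  updated: d(BGT,QY)=53/2, d(PR,QY)=89/4
5. join PR+QY (d=89/4) ⇒ PQRY; edges |PR|=65/8, |QY|=9/8
  updated: d(BGT,PQRY)=105/4
6. join BGT+PQRY (d=105/4) ⇒ BGPQRTY; edges |BGT|=39/8, |PQRY|=2
final tree: (((B:9/2,T:9/2):15/4,G:33/4):39/8,((P:3,R:3):65/8,(Q:10,Y:10):9/8):2)
total length: 505/8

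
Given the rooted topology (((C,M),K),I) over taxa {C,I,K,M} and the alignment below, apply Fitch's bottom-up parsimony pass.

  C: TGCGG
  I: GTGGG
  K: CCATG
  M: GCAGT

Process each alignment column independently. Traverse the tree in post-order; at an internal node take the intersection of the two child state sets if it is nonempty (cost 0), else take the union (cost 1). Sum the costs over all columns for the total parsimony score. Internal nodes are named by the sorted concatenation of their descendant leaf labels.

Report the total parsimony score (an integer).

site 0, node CM: C={T} ∪ M={G} → {G,T} (+1)
site 0, node CKM: CM={G,T} ∪ K={C} → {C,G,T} (+1)
site 0, node CIKM: CKM={C,G,T} ∩ I={G} → {G} (+0)
site 1, node CM: C={G} ∪ M={C} → {C,G} (+1)
site 1, node CKM: CM={C,G} ∩ K={C} → {C} (+0)
site 1, node CIKM: CKM={C} ∪ I={T} → {C,T} (+1)
site 2, node CM: C={C} ∪ M={A} → {A,C} (+1)
site 2, node CKM: CM={A,C} ∩ K={A} → {A} (+0)
site 2, node CIKM: CKM={A} ∪ I={G} → {A,G} (+1)
site 3, node CM: C={G} ∩ M={G} → {G} (+0)
site 3, node CKM: CM={G} ∪ K={T} → {G,T} (+1)
site 3, node CIKM: CKM={G,T} ∩ I={G} → {G} (+0)
site 4, node CM: C={G} ∪ M={T} → {G,T} (+1)
site 4, node CKM: CM={G,T} ∩ K={G} → {G} (+0)
site 4, node CIKM: CKM={G} ∩ I={G} → {G} (+0)
per-site changes: [2, 2, 2, 1, 1]; total = 8

8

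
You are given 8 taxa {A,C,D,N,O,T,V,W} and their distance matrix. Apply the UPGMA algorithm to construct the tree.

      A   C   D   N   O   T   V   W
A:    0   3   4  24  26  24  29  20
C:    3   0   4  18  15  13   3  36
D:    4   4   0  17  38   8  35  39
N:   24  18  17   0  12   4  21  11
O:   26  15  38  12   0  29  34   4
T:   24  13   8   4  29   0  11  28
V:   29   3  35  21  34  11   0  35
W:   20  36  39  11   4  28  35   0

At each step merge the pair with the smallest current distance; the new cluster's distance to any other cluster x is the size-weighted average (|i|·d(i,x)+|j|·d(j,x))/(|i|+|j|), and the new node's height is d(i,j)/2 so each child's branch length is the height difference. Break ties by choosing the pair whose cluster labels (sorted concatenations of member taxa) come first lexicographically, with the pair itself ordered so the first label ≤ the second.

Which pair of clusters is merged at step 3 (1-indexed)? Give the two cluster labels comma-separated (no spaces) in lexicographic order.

1. join A+C (d=3) ⇒ AC; edges |A|=3/2, |C|=3/2
  updated: d(AC,D)=4, d(AC,N)=21, d(AC,O)=41/2, d(AC,T)=37/2, d(AC,V)=16, d(AC,W)=28
2. join AC+D (d=4) ⇒ ACD; edges |AC|=1/2, |D|=2
  updated: d(ACD,N)=59/3, d(ACD,O)=79/3, d(ACD,T)=15, d(ACD,V)=67/3, d(ACD,W)=95/3
3. join N+T (d=4) ⇒ NT; edges |N|=2, |T|=2
  updated: d(ACD,NT)=52/3, d(NT,O)=41/2, d(NT,V)=16, d(NT,W)=39/2
4. join O+W (d=4) ⇒ OW; edges |O|=2, |W|=2
  updated: d(ACD,OW)=29, d(NT,OW)=20, d(OW,V)=69/2
5. join NT+V (d=16) ⇒ NTV; edges |NT|=6, |V|=8
  updated: d(ACD,NTV)=19, d(NTV,OW)=149/6
6. join ACD+NTV (d=19) ⇒ ACDNTV; edges |ACD|=15/2, |NTV|=3/2
  updated: d(ACDNTV,OW)=323/12
7. join ACDNTV+OW (d=323/12) ⇒ ACDNOTVW; edges |ACDNTV|=95/24, |OW|=275/24
final tree: ((((A:3/2,C:3/2):1/2,D:2):15/2,((N:2,T:2):6,V:8):3/2):95/24,(O:2,W:2):275/24)
total length: 623/12

N,T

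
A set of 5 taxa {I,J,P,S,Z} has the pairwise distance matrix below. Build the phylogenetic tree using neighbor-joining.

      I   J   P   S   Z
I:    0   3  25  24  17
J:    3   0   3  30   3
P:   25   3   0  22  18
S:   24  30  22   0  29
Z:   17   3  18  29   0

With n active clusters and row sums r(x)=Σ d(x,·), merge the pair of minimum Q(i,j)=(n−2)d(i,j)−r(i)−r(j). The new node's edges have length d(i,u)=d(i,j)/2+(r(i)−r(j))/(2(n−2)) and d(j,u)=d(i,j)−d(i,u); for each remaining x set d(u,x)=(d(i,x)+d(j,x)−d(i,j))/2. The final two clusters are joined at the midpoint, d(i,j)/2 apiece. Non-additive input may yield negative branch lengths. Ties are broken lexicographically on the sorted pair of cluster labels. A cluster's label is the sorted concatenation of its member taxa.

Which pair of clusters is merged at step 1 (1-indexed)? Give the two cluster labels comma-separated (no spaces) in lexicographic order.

P,S

1. join P+S (d=22, Q=-107) ⇒ PS; edges |P|=29/6, |S|=103/6
  updated: d(I,PS)=27/2, d(J,PS)=11/2, d(PS,Z)=25/2
2. join I+J (d=3, Q=-39) ⇒ IJ; edges |I|=7, |J|=-4
  updated: d(IJ,PS)=8, d(IJ,Z)=17/2
3. join IJ+PS (d=8, Q=-29) ⇒ IJPS; edges |IJ|=2, |PS|=6
  updated: d(IJPS,Z)=13/2
4. join IJPS+Z (d=13/2) ⇒ IJPSZ; edges |IJPS|=13/4, |Z|=13/4
final tree: (((I:7,J:-4):2,(P:29/6,S:103/6):6):13/4,Z:13/4)
total length: 79/2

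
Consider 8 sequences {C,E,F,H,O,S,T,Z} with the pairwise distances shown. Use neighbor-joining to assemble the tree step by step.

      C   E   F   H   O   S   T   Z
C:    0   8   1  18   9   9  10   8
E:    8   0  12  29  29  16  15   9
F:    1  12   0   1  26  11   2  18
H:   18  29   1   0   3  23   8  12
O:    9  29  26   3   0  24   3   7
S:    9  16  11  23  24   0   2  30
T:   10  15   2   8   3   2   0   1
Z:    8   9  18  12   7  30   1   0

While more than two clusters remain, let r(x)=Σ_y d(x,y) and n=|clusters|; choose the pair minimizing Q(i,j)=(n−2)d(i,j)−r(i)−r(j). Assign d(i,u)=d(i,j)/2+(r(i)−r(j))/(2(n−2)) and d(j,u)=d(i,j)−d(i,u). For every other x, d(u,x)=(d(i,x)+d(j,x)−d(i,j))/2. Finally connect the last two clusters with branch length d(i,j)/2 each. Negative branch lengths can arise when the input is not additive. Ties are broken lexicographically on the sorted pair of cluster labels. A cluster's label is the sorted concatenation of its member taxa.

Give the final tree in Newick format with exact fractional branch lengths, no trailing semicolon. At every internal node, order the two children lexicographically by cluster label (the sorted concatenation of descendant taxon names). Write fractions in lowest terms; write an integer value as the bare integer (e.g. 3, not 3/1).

((((C:-1/4,F:5/4):37/32,E:267/32):31/32,(((H:11/12,O:25/12):103/20,Z:57/20):73/32,T:-121/32):183/32):225/64,S:225/64)

iteration 1: select H,O (d=3, Q=-177); attach at lengths (11/12, 25/12); label the merged cluster HO
  updated: d(C,HO)=12, d(E,HO)=55/2, d(F,HO)=12, d(HO,S)=22, d(HO,T)=4, d(HO,Z)=8
iteration 2: select HO,Z (d=8, Q=-239/2); attach at lengths (103/20, 57/20); label the merged cluster HOZ
  updated: d(C,HOZ)=6, d(E,HOZ)=57/4, d(F,HOZ)=11, d(HOZ,S)=22, d(HOZ,T)=-3/2
iteration 3: select HOZ,T (d=-3/2, Q=-341/4); attach at lengths (73/32, -121/32); label the merged cluster HOTZ
  updated: d(C,HOTZ)=35/4, d(E,HOTZ)=123/8, d(F,HOTZ)=29/4, d(HOTZ,S)=51/4
iteration 4: select C,F (d=1, Q=-55); attach at lengths (-1/4, 5/4); label the merged cluster CF
  updated: d(CF,E)=19/2, d(CF,HOTZ)=15/2, d(CF,S)=19/2
iteration 5: select CF,E (d=19/2, Q=-387/8); attach at lengths (37/32, 267/32); label the merged cluster CEF
  updated: d(CEF,HOTZ)=107/16, d(CEF,S)=8
iteration 6: select CEF,HOTZ (d=107/16, Q=-439/16); attach at lengths (31/32, 183/32); label the merged cluster CEFHOTZ
  updated: d(CEFHOTZ,S)=225/32
iteration 7: select CEFHOTZ,S (d=225/32); attach at lengths (225/64, 225/64); label the merged cluster CEFHOSTZ
final tree: ((((C:-1/4,F:5/4):37/32,E:267/32):31/32,(((H:11/12,O:25/12):103/20,Z:57/20):73/32,T:-121/32):183/32):225/64,S:225/64)
total length: 1079/32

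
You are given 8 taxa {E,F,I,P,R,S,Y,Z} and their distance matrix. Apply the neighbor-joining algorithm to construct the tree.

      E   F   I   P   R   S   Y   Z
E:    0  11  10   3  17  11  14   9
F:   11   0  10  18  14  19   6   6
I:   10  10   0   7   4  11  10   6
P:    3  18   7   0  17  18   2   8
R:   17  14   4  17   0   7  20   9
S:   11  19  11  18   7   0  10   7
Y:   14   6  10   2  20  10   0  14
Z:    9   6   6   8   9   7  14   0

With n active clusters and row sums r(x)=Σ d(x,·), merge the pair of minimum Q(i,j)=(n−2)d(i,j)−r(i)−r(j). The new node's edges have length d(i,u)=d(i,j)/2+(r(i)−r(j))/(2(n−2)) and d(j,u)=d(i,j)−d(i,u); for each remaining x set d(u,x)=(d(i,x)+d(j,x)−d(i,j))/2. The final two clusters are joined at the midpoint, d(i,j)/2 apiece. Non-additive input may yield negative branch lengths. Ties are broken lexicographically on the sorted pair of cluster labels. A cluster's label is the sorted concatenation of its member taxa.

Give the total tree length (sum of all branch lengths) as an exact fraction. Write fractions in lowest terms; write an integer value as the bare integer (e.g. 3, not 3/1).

1025/32

1. join P+Y (d=2, Q=-137) ⇒ PY; edges |P|=3/4, |Y|=5/4
  updated: d(E,PY)=15/2, d(F,PY)=11, d(I,PY)=15/2, d(PY,R)=35/2, d(PY,S)=13, d(PY,Z)=10
2. join R+S (d=7, Q=-203/2) ⇒ RS; edges |R|=71/20, |S|=69/20
  updated: d(E,RS)=21/2, d(F,RS)=13, d(I,RS)=4, d(PY,RS)=47/4, d(RS,Z)=9/2
3. join E+PY (d=15/2, Q=-263/4) ⇒ EPY; edges |E|=121/32, |PY|=119/32
  updated: d(EPY,F)=29/4, d(EPY,I)=5, d(EPY,RS)=59/8, d(EPY,Z)=23/4
4. join I+RS (d=4, Q=-335/8) ⇒ IRS; edges |I|=65/48, |RS|=127/48
  updated: d(EPY,IRS)=67/16, d(F,IRS)=19/2, d(IRS,Z)=13/4
5. join EPY+IRS (d=67/16, Q=-103/4) ⇒ EIPRSY; edges |EPY|=69/32, |IRS|=65/32
  updated: d(EIPRSY,F)=201/32, d(EIPRSY,Z)=77/32
6. join EIPRSY+F (d=201/32, Q=-235/16) ⇒ EFIPRSY; edges |EIPRSY|=43/32, |F|=79/16
  updated: d(EFIPRSY,Z)=17/16
7. join EFIPRSY+Z (d=17/16) ⇒ EFIPRSYZ; edges |EFIPRSY|=17/32, |Z|=17/32
final tree: ((((E:121/32,(P:3/4,Y:5/4):119/32):69/32,(I:65/48,(R:71/20,S:69/20):127/48):65/32):43/32,F:79/16):17/32,Z:17/32)
total length: 1025/32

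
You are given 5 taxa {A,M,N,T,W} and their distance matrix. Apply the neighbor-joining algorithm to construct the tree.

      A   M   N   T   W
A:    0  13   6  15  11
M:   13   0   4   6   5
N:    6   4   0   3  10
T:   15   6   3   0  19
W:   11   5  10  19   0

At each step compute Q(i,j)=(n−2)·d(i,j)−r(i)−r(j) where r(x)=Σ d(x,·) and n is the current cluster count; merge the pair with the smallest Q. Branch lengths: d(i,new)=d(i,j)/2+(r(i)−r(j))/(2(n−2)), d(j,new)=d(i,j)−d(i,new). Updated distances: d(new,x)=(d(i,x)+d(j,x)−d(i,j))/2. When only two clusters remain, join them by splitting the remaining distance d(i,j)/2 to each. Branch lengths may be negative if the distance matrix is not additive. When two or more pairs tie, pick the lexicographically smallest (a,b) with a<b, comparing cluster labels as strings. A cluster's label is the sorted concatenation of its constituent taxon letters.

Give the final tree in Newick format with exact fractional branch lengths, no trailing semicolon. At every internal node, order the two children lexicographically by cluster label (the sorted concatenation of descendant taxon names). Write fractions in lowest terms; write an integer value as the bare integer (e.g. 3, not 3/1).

(((A:51/8,(M:-1/3,W:16/3):25/8):21/8,N:-17/8):41/16,T:41/16)

iteration 1: select M,W (d=5, Q=-58); attach at lengths (-1/3, 16/3); label the merged cluster MW
  updated: d(A,MW)=19/2, d(MW,N)=9/2, d(MW,T)=10
iteration 2: select A,MW (d=19/2, Q=-71/2); attach at lengths (51/8, 25/8); label the merged cluster AMW
  updated: d(AMW,N)=1/2, d(AMW,T)=31/4
iteration 3: select AMW,N (d=1/2, Q=-45/4); attach at lengths (21/8, -17/8); label the merged cluster AMNW
  updated: d(AMNW,T)=41/8
iteration 4: select AMNW,T (d=41/8); attach at lengths (41/16, 41/16); label the merged cluster AMNTW
final tree: (((A:51/8,(M:-1/3,W:16/3):25/8):21/8,N:-17/8):41/16,T:41/16)
total length: 161/8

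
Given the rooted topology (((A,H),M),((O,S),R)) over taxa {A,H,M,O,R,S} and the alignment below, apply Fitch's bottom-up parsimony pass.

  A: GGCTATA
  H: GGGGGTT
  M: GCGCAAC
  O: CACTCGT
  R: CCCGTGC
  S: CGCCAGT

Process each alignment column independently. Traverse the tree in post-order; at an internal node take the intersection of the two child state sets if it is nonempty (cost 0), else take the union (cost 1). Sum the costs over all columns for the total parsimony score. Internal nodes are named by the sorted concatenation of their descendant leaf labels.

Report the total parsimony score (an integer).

site 0, node AH: A={G} ∩ H={G} → {G} (+0)
site 0, node AHM: AH={G} ∩ M={G} → {G} (+0)
site 0, node OS: O={C} ∩ S={C} → {C} (+0)
site 0, node ORS: OS={C} ∩ R={C} → {C} (+0)
site 0, node AHMORS: AHM={G} ∪ ORS={C} → {C,G} (+1)
site 1, node AH: A={G} ∩ H={G} → {G} (+0)
site 1, node AHM: AH={G} ∪ M={C} → {C,G} (+1)
site 1, node OS: O={A} ∪ S={G} → {A,G} (+1)
site 1, node ORS: OS={A,G} ∪ R={C} → {A,C,G} (+1)
site 1, node AHMORS: AHM={C,G} ∩ ORS={A,C,G} → {C,G} (+0)
site 2, node AH: A={C} ∪ H={G} → {C,G} (+1)
site 2, node AHM: AH={C,G} ∩ M={G} → {G} (+0)
site 2, node OS: O={C} ∩ S={C} → {C} (+0)
site 2, node ORS: OS={C} ∩ R={C} → {C} (+0)
site 2, node AHMORS: AHM={G} ∪ ORS={C} → {C,G} (+1)
site 3, node AH: A={T} ∪ H={G} → {G,T} (+1)
site 3, node AHM: AH={G,T} ∪ M={C} → {C,G,T} (+1)
site 3, node OS: O={T} ∪ S={C} → {C,T} (+1)
site 3, node ORS: OS={C,T} ∪ R={G} → {C,G,T} (+1)
site 3, node AHMORS: AHM={C,G,T} ∩ ORS={C,G,T} → {C,G,T} (+0)
site 4, node AH: A={A} ∪ H={G} → {A,G} (+1)
site 4, node AHM: AH={A,G} ∩ M={A} → {A} (+0)
site 4, node OS: O={C} ∪ S={A} → {A,C} (+1)
site 4, node ORS: OS={A,C} ∪ R={T} → {A,C,T} (+1)
site 4, node AHMORS: AHM={A} ∩ ORS={A,C,T} → {A} (+0)
site 5, node AH: A={T} ∩ H={T} → {T} (+0)
site 5, node AHM: AH={T} ∪ M={A} → {A,T} (+1)
site 5, node OS: O={G} ∩ S={G} → {G} (+0)
site 5, node ORS: OS={G} ∩ R={G} → {G} (+0)
site 5, node AHMORS: AHM={A,T} ∪ ORS={G} → {A,G,T} (+1)
site 6, node AH: A={A} ∪ H={T} → {A,T} (+1)
site 6, node AHM: AH={A,T} ∪ M={C} → {A,C,T} (+1)
site 6, node OS: O={T} ∩ S={T} → {T} (+0)
site 6, node ORS: OS={T} ∪ R={C} → {C,T} (+1)
site 6, node AHMORS: AHM={A,C,T} ∩ ORS={C,T} → {C,T} (+0)
per-site changes: [1, 3, 2, 4, 3, 2, 3]; total = 18

18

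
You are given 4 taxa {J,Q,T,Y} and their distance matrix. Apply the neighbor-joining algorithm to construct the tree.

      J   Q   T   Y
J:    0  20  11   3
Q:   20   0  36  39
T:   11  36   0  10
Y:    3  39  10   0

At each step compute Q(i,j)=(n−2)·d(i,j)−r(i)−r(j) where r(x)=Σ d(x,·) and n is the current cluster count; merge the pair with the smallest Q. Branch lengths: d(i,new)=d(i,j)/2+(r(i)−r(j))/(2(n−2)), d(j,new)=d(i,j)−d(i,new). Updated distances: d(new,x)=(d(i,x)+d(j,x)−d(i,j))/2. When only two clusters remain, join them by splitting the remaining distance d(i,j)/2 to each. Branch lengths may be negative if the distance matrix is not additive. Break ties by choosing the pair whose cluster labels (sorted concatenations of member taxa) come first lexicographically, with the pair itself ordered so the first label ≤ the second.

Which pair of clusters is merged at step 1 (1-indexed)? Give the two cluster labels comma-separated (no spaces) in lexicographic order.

J,Q

iteration 1: select J,Q (d=20, Q=-89); attach at lengths (-21/4, 101/4); label the merged cluster JQ
  updated: d(JQ,T)=27/2, d(JQ,Y)=11
iteration 2: select JQ,T (d=27/2, Q=-69/2); attach at lengths (29/4, 25/4); label the merged cluster JQT
  updated: d(JQT,Y)=15/4
iteration 3: select JQT,Y (d=15/4); attach at lengths (15/8, 15/8); label the merged cluster JQTY
final tree: (((J:-21/4,Q:101/4):29/4,T:25/4):15/8,Y:15/8)
total length: 149/4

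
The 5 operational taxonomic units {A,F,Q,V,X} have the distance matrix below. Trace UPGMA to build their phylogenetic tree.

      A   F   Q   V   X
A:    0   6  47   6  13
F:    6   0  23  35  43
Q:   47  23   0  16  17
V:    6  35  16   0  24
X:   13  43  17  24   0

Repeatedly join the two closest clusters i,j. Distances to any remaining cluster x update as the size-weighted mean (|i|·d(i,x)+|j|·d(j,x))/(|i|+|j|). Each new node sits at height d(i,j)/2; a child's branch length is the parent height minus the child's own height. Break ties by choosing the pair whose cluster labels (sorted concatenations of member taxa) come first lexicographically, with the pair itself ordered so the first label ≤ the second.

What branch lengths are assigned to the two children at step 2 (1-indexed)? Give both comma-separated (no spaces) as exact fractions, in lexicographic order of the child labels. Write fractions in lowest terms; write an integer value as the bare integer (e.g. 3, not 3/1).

8,8

iteration 1: select A,F (d=6); attach at lengths (3, 3); label the merged cluster AF
  updated: d(AF,Q)=35, d(AF,V)=41/2, d(AF,X)=28
iteration 2: select Q,V (d=16); attach at lengths (8, 8); label the merged cluster QV
  updated: d(AF,QV)=111/4, d(QV,X)=41/2
iteration 3: select QV,X (d=41/2); attach at lengths (9/4, 41/4); label the merged cluster QVX
  updated: d(AF,QVX)=167/6
iteration 4: select AF,QVX (d=167/6); attach at lengths (131/12, 11/3); label the merged cluster AFQVX
final tree: ((A:3,F:3):131/12,((Q:8,V:8):9/4,X:41/4):11/3)
total length: 589/12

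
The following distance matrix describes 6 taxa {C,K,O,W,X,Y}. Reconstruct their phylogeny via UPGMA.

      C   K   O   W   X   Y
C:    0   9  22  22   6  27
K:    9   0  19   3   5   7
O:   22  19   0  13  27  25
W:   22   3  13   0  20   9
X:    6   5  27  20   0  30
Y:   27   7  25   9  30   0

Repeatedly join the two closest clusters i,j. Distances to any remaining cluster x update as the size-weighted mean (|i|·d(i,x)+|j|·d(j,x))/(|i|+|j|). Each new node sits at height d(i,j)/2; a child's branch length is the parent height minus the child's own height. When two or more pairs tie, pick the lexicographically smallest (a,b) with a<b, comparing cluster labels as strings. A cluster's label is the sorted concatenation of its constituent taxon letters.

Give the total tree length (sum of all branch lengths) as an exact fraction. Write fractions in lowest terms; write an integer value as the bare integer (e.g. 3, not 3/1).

2347/60

iteration 1: select K,W (d=3); attach at lengths (3/2, 3/2); label the merged cluster KW
  updated: d(C,KW)=31/2, d(KW,O)=16, d(KW,X)=25/2, d(KW,Y)=8
iteration 2: select C,X (d=6); attach at lengths (3, 3); label the merged cluster CX
  updated: d(CX,KW)=14, d(CX,O)=49/2, d(CX,Y)=57/2
iteration 3: select KW,Y (d=8); attach at lengths (5/2, 4); label the merged cluster KWY
  updated: d(CX,KWY)=113/6, d(KWY,O)=19
iteration 4: select CX,KWY (d=113/6); attach at lengths (77/12, 65/12); label the merged cluster CKWXY
  updated: d(CKWXY,O)=106/5
iteration 5: select CKWXY,O (d=106/5); attach at lengths (71/60, 53/5); label the merged cluster CKOWXY
final tree: (((C:3,X:3):77/12,((K:3/2,W:3/2):5/2,Y:4):65/12):71/60,O:53/5)
total length: 2347/60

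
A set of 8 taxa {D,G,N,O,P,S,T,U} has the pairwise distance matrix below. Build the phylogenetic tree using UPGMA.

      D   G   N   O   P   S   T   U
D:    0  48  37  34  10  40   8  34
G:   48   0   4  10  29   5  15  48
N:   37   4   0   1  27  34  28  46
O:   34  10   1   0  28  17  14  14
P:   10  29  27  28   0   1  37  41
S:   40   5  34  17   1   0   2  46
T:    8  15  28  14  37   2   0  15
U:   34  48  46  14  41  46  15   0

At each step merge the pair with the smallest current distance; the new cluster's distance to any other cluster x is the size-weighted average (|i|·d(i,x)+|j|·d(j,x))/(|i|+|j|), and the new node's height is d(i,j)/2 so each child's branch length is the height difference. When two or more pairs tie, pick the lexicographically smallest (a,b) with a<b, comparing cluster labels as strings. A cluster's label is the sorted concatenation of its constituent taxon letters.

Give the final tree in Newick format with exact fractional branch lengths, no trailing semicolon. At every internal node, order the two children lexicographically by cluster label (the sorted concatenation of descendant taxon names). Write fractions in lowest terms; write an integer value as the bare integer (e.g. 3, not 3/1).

iteration 1: select N,O (d=1); attach at lengths (1/2, 1/2); label the merged cluster NO
  updated: d(D,NO)=71/2, d(G,NO)=7, d(NO,P)=55/2, d(NO,S)=51/2, d(NO,T)=21, d(NO,U)=30
iteration 2: select P,S (d=1); attach at lengths (1/2, 1/2); label the merged cluster PS
  updated: d(D,PS)=25, d(G,PS)=17, d(NO,PS)=53/2, d(PS,T)=39/2, d(PS,U)=87/2
iteration 3: select G,NO (d=7); attach at lengths (7/2, 3); label the merged cluster GNO
  updated: d(D,GNO)=119/3, d(GNO,PS)=70/3, d(GNO,T)=19, d(GNO,U)=36
iteration 4: select D,T (d=8); attach at lengths (4, 4); label the merged cluster DT
  updated: d(DT,GNO)=88/3, d(DT,PS)=89/4, d(DT,U)=49/2
iteration 5: select DT,PS (d=89/4); attach at lengths (57/8, 85/8); label the merged cluster DPST
  updated: d(DPST,GNO)=79/3, d(DPST,U)=34
iteration 6: select DPST,GNO (d=79/3); attach at lengths (49/24, 29/3); label the merged cluster DGNOPST
  updated: d(DGNOPST,U)=244/7
iteration 7: select DGNOPST,U (d=244/7); attach at lengths (179/42, 122/7); label the merged cluster DGNOPSTU
final tree: ((((D:4,T:4):57/8,(P:1/2,S:1/2):85/8):49/24,(G:7/2,(N:1/2,O:1/2):3):29/3):179/42,U:122/7)
total length: 11365/168

((((D:4,T:4):57/8,(P:1/2,S:1/2):85/8):49/24,(G:7/2,(N:1/2,O:1/2):3):29/3):179/42,U:122/7)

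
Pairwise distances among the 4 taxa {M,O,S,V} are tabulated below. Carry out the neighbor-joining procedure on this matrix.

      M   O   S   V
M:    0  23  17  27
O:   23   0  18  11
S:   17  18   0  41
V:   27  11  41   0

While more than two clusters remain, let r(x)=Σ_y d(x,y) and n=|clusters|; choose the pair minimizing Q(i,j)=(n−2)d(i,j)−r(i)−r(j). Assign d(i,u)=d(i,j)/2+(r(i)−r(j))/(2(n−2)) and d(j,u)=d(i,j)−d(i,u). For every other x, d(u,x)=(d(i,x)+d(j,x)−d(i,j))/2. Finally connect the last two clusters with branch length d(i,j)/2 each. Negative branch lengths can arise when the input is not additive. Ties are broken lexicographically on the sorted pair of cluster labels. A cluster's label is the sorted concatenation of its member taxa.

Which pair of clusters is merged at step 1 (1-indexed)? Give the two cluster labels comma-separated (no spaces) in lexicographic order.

M,S

step 1: merge (M,S) at d=17, Q=-109; branch lengths M→25/4, S→43/4; new cluster MS
  updated: d(MS,O)=12, d(MS,V)=51/2
step 2: merge (MS,O) at d=12, Q=-97/2; branch lengths MS→53/4, O→-5/4; new cluster MOS
  updated: d(MOS,V)=49/4
step 3: merge (MOS,V) at d=49/4; branch lengths MOS→49/8, V→49/8; new cluster MOSV
final tree: (((M:25/4,S:43/4):53/4,O:-5/4):49/8,V:49/8)
total length: 165/4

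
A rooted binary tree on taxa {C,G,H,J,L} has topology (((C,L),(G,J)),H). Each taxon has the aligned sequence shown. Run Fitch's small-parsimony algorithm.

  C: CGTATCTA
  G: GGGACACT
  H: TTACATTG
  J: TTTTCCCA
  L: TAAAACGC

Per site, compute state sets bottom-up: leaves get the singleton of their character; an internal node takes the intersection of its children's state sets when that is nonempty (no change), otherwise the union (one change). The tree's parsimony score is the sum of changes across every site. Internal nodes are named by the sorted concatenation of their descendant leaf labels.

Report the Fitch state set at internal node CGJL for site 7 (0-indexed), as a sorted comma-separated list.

A

site 0, node CL: C={C} ∪ L={T} → {C,T} (+1)
site 0, node GJ: G={G} ∪ J={T} → {G,T} (+1)
site 0, node CGJL: CL={C,T} ∩ GJ={G,T} → {T} (+0)
site 0, node CGHJL: CGJL={T} ∩ H={T} → {T} (+0)
site 1, node CL: C={G} ∪ L={A} → {A,G} (+1)
site 1, node GJ: G={G} ∪ J={T} → {G,T} (+1)
site 1, node CGJL: CL={A,G} ∩ GJ={G,T} → {G} (+0)
site 1, node CGHJL: CGJL={G} ∪ H={T} → {G,T} (+1)
site 2, node CL: C={T} ∪ L={A} → {A,T} (+1)
site 2, node GJ: G={G} ∪ J={T} → {G,T} (+1)
site 2, node CGJL: CL={A,T} ∩ GJ={G,T} → {T} (+0)
site 2, node CGHJL: CGJL={T} ∪ H={A} → {A,T} (+1)
site 3, node CL: C={A} ∩ L={A} → {A} (+0)
site 3, node GJ: G={A} ∪ J={T} → {A,T} (+1)
site 3, node CGJL: CL={A} ∩ GJ={A,T} → {A} (+0)
site 3, node CGHJL: CGJL={A} ∪ H={C} → {A,C} (+1)
site 4, node CL: C={T} ∪ L={A} → {A,T} (+1)
site 4, node GJ: G={C} ∩ J={C} → {C} (+0)
site 4, node CGJL: CL={A,T} ∪ GJ={C} → {A,C,T} (+1)
site 4, node CGHJL: CGJL={A,C,T} ∩ H={A} → {A} (+0)
site 5, node CL: C={C} ∩ L={C} → {C} (+0)
site 5, node GJ: G={A} ∪ J={C} → {A,C} (+1)
site 5, node CGJL: CL={C} ∩ GJ={A,C} → {C} (+0)
site 5, node CGHJL: CGJL={C} ∪ H={T} → {C,T} (+1)
site 6, node CL: C={T} ∪ L={G} → {G,T} (+1)
site 6, node GJ: G={C} ∩ J={C} → {C} (+0)
site 6, node CGJL: CL={G,T} ∪ GJ={C} → {C,G,T} (+1)
site 6, node CGHJL: CGJL={C,G,T} ∩ H={T} → {T} (+0)
site 7, node CL: C={A} ∪ L={C} → {A,C} (+1)
site 7, node GJ: G={T} ∪ J={A} → {A,T} (+1)
site 7, node CGJL: CL={A,C} ∩ GJ={A,T} → {A} (+0)
site 7, node CGHJL: CGJL={A} ∪ H={G} → {A,G} (+1)
per-site changes: [2, 3, 3, 2, 2, 2, 2, 3]; total = 19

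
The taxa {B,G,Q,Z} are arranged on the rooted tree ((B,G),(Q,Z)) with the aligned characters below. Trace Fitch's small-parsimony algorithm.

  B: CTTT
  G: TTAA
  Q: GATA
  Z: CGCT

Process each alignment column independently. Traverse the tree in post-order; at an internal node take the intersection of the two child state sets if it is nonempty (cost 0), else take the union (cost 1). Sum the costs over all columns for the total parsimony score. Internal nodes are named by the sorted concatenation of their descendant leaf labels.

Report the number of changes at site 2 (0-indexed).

[col 0] BG: children B:{C}, G:{T} ∪→ {C,T}; cost 1
[col 0] QZ: children Q:{G}, Z:{C} ∪→ {C,G}; cost 1
[col 0] BGQZ: children BG:{C,T}, QZ:{C,G} ∩→ {C}; cost 0
[col 1] BG: children B:{T}, G:{T} ∩→ {T}; cost 0
[col 1] QZ: children Q:{A}, Z:{G} ∪→ {A,G}; cost 1
[col 1] BGQZ: children BG:{T}, QZ:{A,G} ∪→ {A,G,T}; cost 1
[col 2] BG: children B:{T}, G:{A} ∪→ {A,T}; cost 1
[col 2] QZ: children Q:{T}, Z:{C} ∪→ {C,T}; cost 1
[col 2] BGQZ: children BG:{A,T}, QZ:{C,T} ∩→ {T}; cost 0
[col 3] BG: children B:{T}, G:{A} ∪→ {A,T}; cost 1
[col 3] QZ: children Q:{A}, Z:{T} ∪→ {A,T}; cost 1
[col 3] BGQZ: children BG:{A,T}, QZ:{A,T} ∩→ {A,T}; cost 0
per-site changes: [2, 2, 2, 2]; total = 8

2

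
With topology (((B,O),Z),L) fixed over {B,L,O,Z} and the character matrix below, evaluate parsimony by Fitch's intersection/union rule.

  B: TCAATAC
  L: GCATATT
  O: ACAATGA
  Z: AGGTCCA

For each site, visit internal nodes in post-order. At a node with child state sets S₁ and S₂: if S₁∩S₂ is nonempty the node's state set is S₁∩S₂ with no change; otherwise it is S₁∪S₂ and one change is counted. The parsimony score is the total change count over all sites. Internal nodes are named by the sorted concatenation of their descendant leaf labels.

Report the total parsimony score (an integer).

[col 0] BO: children B:{T}, O:{A} ∪→ {A,T}; cost 1
[col 0] BOZ: children BO:{A,T}, Z:{A} ∩→ {A}; cost 0
[col 0] BLOZ: children BOZ:{A}, L:{G} ∪→ {A,G}; cost 1
[col 1] BO: children B:{C}, O:{C} ∩→ {C}; cost 0
[col 1] BOZ: children BO:{C}, Z:{G} ∪→ {C,G}; cost 1
[col 1] BLOZ: children BOZ:{C,G}, L:{C} ∩→ {C}; cost 0
[col 2] BO: children B:{A}, O:{A} ∩→ {A}; cost 0
[col 2] BOZ: children BO:{A}, Z:{G} ∪→ {A,G}; cost 1
[col 2] BLOZ: children BOZ:{A,G}, L:{A} ∩→ {A}; cost 0
[col 3] BO: children B:{A}, O:{A} ∩→ {A}; cost 0
[col 3] BOZ: children BO:{A}, Z:{T} ∪→ {A,T}; cost 1
[col 3] BLOZ: children BOZ:{A,T}, L:{T} ∩→ {T}; cost 0
[col 4] BO: children B:{T}, O:{T} ∩→ {T}; cost 0
[col 4] BOZ: children BO:{T}, Z:{C} ∪→ {C,T}; cost 1
[col 4] BLOZ: children BOZ:{C,T}, L:{A} ∪→ {A,C,T}; cost 1
[col 5] BO: children B:{A}, O:{G} ∪→ {A,G}; cost 1
[col 5] BOZ: children BO:{A,G}, Z:{C} ∪→ {A,C,G}; cost 1
[col 5] BLOZ: children BOZ:{A,C,G}, L:{T} ∪→ {A,C,G,T}; cost 1
[col 6] BO: children B:{C}, O:{A} ∪→ {A,C}; cost 1
[col 6] BOZ: children BO:{A,C}, Z:{A} ∩→ {A}; cost 0
[col 6] BLOZ: children BOZ:{A}, L:{T} ∪→ {A,T}; cost 1
per-site changes: [2, 1, 1, 1, 2, 3, 2]; total = 12

12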